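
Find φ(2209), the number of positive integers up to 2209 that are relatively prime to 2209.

2162

Factor: 2209 = 47^2.
φ(2209) = 47^1·(47−1) = 2162.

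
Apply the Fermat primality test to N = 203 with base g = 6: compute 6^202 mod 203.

6^1 ≡ 6 (mod 203)
6^2 ≡ 6^2 = 36 ≡ 36 (mod 203)
6^4 ≡ 36^2 = 1296 ≡ 78 (mod 203)
6^8 ≡ 78^2 = 6084 ≡ 197 (mod 203)
6^16 ≡ 197^2 = 38809 ≡ 36 (mod 203)
6^32 ≡ 36^2 = 1296 ≡ 78 (mod 203)
6^64 ≡ 78^2 = 6084 ≡ 197 (mod 203)
6^128 ≡ 197^2 = 38809 ≡ 36 (mod 203)
202 = 128 + 64 + 8 + 2 in binary powers of 2.
So 6^202 ≡ 36 · 197 · 197 · 36 ≡ 169 (mod 203).
Since 169 ≠ 1, base 6 is a Fermat witness: 203 is composite.

169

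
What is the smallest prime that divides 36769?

36769 is odd.
Digit sum 31, not divisible by 3.
Ends in 9: not divisible by 5.
7: 36769 = 7·5252 + 5
11: 36769 = 11·3342 + 7
13: 36769 = 13·2828 + 5
17: 36769 = 17·2162 + 15
19: 36769 = 19·1935 + 4
23: 36769 = 23·1598 + 15
29: 36769 = 29·1267 + 26
31: 36769 = 31·1186 + 3
37: 36769 = 37·993 + 28
41: 36769 = 41·896 + 33
43: 36769 = 43·855 + 4
47: 36769 = 47·782 + 15
53: 36769 = 53·693 + 40
59: 36769 = 59·623 + 12
61: 36769 = 61·602 + 47
67: 36769 = 67·548 + 53
71: 36769 = 71·517 + 62
73: 36769 = 73·503 + 50
79: 36769 = 79·465 + 34
83: 36769 = 83·443

83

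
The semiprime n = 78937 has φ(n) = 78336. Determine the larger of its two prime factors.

409

φ(n) = (p−1)(q−1) = n − (p+q) + 1, so p + q = 78937 − 78336 + 1 = 602.
p and q are the roots of t² − 602t + 78937 = 0.
Discriminant: 602² − 4·78937 = 362404 − 315748 = 46656; √46656 = 216.
q = (602 − 216)/2 = 193, p = (602 + 216)/2 = 409.
Check: 193 · 409 = 78937.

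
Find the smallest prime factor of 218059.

218059 is odd.
Digit sum 25, not divisible by 3.
Ends in 9: not divisible by 5.
7: 218059 = 7·31151 + 2
11: 218059 = 11·19823 + 6
13: 218059 = 13·16773 + 10
17: 218059 = 17·12827

17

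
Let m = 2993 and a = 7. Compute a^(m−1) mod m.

7^1 ≡ 7 (mod 2993)
7^2 ≡ 7^2 = 49 ≡ 49 (mod 2993)
7^4 ≡ 49^2 = 2401 ≡ 2401 (mod 2993)
7^8 ≡ 2401^2 = 5764801 ≡ 283 (mod 2993)
7^16 ≡ 283^2 = 80089 ≡ 2271 (mod 2993)
7^32 ≡ 2271^2 = 5157441 ≡ 502 (mod 2993)
7^64 ≡ 502^2 = 252004 ≡ 592 (mod 2993)
7^128 ≡ 592^2 = 350464 ≡ 283 (mod 2993)
7^256 ≡ 283^2 = 80089 ≡ 2271 (mod 2993)
7^512 ≡ 2271^2 = 5157441 ≡ 502 (mod 2993)
7^1024 ≡ 502^2 = 252004 ≡ 592 (mod 2993)
7^2048 ≡ 592^2 = 350464 ≡ 283 (mod 2993)
2992 = 2048 + 512 + 256 + 128 + 32 + 16 in binary powers of 2.
So 7^2992 ≡ 283 · 502 · 2271 · 283 · 502 · 2271 ≡ 1322 (mod 2993).
Since 1322 ≠ 1, base 7 is a Fermat witness: 2993 is composite.

1322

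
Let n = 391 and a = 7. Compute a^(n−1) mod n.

7^1 ≡ 7 (mod 391)
7^2 ≡ 7^2 = 49 ≡ 49 (mod 391)
7^4 ≡ 49^2 = 2401 ≡ 55 (mod 391)
7^8 ≡ 55^2 = 3025 ≡ 288 (mod 391)
7^16 ≡ 288^2 = 82944 ≡ 52 (mod 391)
7^32 ≡ 52^2 = 2704 ≡ 358 (mod 391)
7^64 ≡ 358^2 = 128164 ≡ 307 (mod 391)
7^128 ≡ 307^2 = 94249 ≡ 18 (mod 391)
7^256 ≡ 18^2 = 324 ≡ 324 (mod 391)
390 = 256 + 128 + 4 + 2 in binary powers of 2.
So 7^390 ≡ 324 · 18 · 55 · 49 ≡ 213 (mod 391).
Since 213 ≠ 1, base 7 is a Fermat witness: 391 is composite.

213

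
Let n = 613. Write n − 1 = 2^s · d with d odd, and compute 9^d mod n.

1

613 − 1 = 612 = 2^2 · 153, so d = 153.
9^1 ≡ 9 (mod 613)
9^2 ≡ 9^2 = 81 ≡ 81 (mod 613)
9^4 ≡ 81^2 = 6561 ≡ 431 (mod 613)
9^8 ≡ 431^2 = 185761 ≡ 22 (mod 613)
9^16 ≡ 22^2 = 484 ≡ 484 (mod 613)
9^32 ≡ 484^2 = 234256 ≡ 90 (mod 613)
9^64 ≡ 90^2 = 8100 ≡ 131 (mod 613)
9^128 ≡ 131^2 = 17161 ≡ 610 (mod 613)
153 = 128 + 16 + 8 + 1 in binary powers of 2.
So 9^153 ≡ 610 · 484 · 22 · 9 ≡ 1 (mod 613).
Since 9^d ≡ 1 (mod 613), base 9 does not prove 613 composite.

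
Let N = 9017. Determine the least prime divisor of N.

9017 is odd.
Digit sum 17, not divisible by 3.
Ends in 7: not divisible by 5.
7: 9017 = 7·1288 + 1
11: 9017 = 11·819 + 8
13: 9017 = 13·693 + 8
17: 9017 = 17·530 + 7
19: 9017 = 19·474 + 11
23: 9017 = 23·392 + 1
29: 9017 = 29·310 + 27
31: 9017 = 31·290 + 27
37: 9017 = 37·243 + 26
41: 9017 = 41·219 + 38
43: 9017 = 43·209 + 30
47: 9017 = 47·191 + 40
53: 9017 = 53·170 + 7
59: 9017 = 59·152 + 49
61: 9017 = 61·147 + 50
67: 9017 = 67·134 + 39
71: 9017 = 71·127

71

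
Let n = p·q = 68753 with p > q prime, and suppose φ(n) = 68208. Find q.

φ(n) = (p−1)(q−1) = n − (p+q) + 1, so p + q = 68753 − 68208 + 1 = 546.
p and q are the roots of t² − 546t + 68753 = 0.
Discriminant: 546² − 4·68753 = 298116 − 275012 = 23104; √23104 = 152.
q = (546 − 152)/2 = 197, p = (546 + 152)/2 = 349.
Check: 197 · 349 = 68753.

197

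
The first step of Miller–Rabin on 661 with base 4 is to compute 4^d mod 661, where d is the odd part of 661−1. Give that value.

661 − 1 = 660 = 2^2 · 165, so d = 165.
4^1 ≡ 4 (mod 661)
4^2 ≡ 4^2 = 16 ≡ 16 (mod 661)
4^4 ≡ 16^2 = 256 ≡ 256 (mod 661)
4^8 ≡ 256^2 = 65536 ≡ 97 (mod 661)
4^16 ≡ 97^2 = 9409 ≡ 155 (mod 661)
4^32 ≡ 155^2 = 24025 ≡ 229 (mod 661)
4^64 ≡ 229^2 = 52441 ≡ 222 (mod 661)
4^128 ≡ 222^2 = 49284 ≡ 370 (mod 661)
165 = 128 + 32 + 4 + 1 in binary powers of 2.
So 4^165 ≡ 370 · 229 · 256 · 4 ≡ 660 (mod 661).
Since 4^d ≡ 660 (mod 661), base 4 does not prove 661 composite.

660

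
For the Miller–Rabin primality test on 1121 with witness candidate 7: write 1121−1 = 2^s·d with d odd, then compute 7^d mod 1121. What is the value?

1121 − 1 = 1120 = 2^5 · 35, so d = 35.
7^1 ≡ 7 (mod 1121)
7^2 ≡ 7^2 = 49 ≡ 49 (mod 1121)
7^4 ≡ 49^2 = 2401 ≡ 159 (mod 1121)
7^8 ≡ 159^2 = 25281 ≡ 619 (mod 1121)
7^16 ≡ 619^2 = 383161 ≡ 900 (mod 1121)
7^32 ≡ 900^2 = 810000 ≡ 638 (mod 1121)
35 = 32 + 2 + 1 in binary powers of 2.
So 7^35 ≡ 638 · 49 · 7 ≡ 239 (mod 1121).
Squaring chain: 239 → 1071 → 258 → 425 → 144; never reaches −1, so base 7 is a Miller–Rabin witness that 1121 is composite.

239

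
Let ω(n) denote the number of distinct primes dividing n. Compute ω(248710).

248710 = 2 · 124355
124355 = 5 · 24871
24871 = 7 · 3553
3553 = 11 · 323
323 = 17 · 19
248710 = 2 · 5 · 7 · 11 · 17 · 19, which has 6 distinct prime factors.

6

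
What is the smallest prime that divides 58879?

58879 is odd.
Digit sum 37, not divisible by 3.
Ends in 9: not divisible by 5.
7: 58879 = 7·8411 + 2
11: 58879 = 11·5352 + 7
13: 58879 = 13·4529 + 2
17: 58879 = 17·3463 + 8
19: 58879 = 19·3098 + 17
23: 58879 = 23·2559 + 22
29: 58879 = 29·2030 + 9
31: 58879 = 31·1899 + 10
37: 58879 = 37·1591 + 12
41: 58879 = 41·1436 + 3
43: 58879 = 43·1369 + 12
47: 58879 = 47·1252 + 35
53: 58879 = 53·1110 + 49
59: 58879 = 59·997 + 56
61: 58879 = 61·965 + 14
67: 58879 = 67·878 + 53
71: 58879 = 71·829 + 20
73: 58879 = 73·806 + 41
79: 58879 = 79·745 + 24
83: 58879 = 83·709 + 32
89: 58879 = 89·661 + 50
97: 58879 = 97·607

97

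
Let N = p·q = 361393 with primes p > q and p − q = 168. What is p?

691

Since p = q + 168, we have 361393 = q(q + 168), so q² + 168q − 361393 = 0.
Discriminant: 168² + 4·361393 = 28224 + 1445572 = 1473796; √1473796 = 1214.
q = (−168 + 1214)/2 = 523, and p = q + 168 = 691.
Check: 523 · 691 = 361393.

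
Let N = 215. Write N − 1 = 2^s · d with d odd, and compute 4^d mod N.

59

215 − 1 = 214 = 2^1 · 107, so d = 107.
4^1 ≡ 4 (mod 215)
4^2 ≡ 4^2 = 16 ≡ 16 (mod 215)
4^4 ≡ 16^2 = 256 ≡ 41 (mod 215)
4^8 ≡ 41^2 = 1681 ≡ 176 (mod 215)
4^16 ≡ 176^2 = 30976 ≡ 16 (mod 215)
4^32 ≡ 16^2 = 256 ≡ 41 (mod 215)
4^64 ≡ 41^2 = 1681 ≡ 176 (mod 215)
107 = 64 + 32 + 8 + 2 + 1 in binary powers of 2.
So 4^107 ≡ 176 · 41 · 176 · 16 · 4 ≡ 59 (mod 215).
Squaring chain: 59; never reaches −1, so base 4 is a Miller–Rabin witness that 215 is composite.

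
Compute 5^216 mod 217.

1

5^1 ≡ 5 (mod 217)
5^2 ≡ 5^2 = 25 ≡ 25 (mod 217)
5^4 ≡ 25^2 = 625 ≡ 191 (mod 217)
5^8 ≡ 191^2 = 36481 ≡ 25 (mod 217)
5^16 ≡ 25^2 = 625 ≡ 191 (mod 217)
5^32 ≡ 191^2 = 36481 ≡ 25 (mod 217)
5^64 ≡ 25^2 = 625 ≡ 191 (mod 217)
5^128 ≡ 191^2 = 36481 ≡ 25 (mod 217)
216 = 128 + 64 + 16 + 8 in binary powers of 2.
So 5^216 ≡ 25 · 191 · 191 · 25 ≡ 1 (mod 217).
Since the result is 1, base 5 gives no evidence that 217 is composite.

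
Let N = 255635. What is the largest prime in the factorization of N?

43

255635 = 5 · 51127
51127 = 29 · 1763
1763 = 41 · 43
43 is prime.
So 255635 = 5 · 29 · 41 · 43; the largest prime factor is 43.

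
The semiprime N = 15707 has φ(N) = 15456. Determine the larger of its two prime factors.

φ(n) = (p−1)(q−1) = n − (p+q) + 1, so p + q = 15707 − 15456 + 1 = 252.
p and q are the roots of t² − 252t + 15707 = 0.
Discriminant: 252² − 4·15707 = 63504 − 62828 = 676; √676 = 26.
q = (252 − 26)/2 = 113, p = (252 + 26)/2 = 139.
Check: 113 · 139 = 15707.

139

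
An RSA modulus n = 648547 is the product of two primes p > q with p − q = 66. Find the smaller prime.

Since p = q + 66, we have 648547 = q(q + 66), so q² + 66q − 648547 = 0.
Discriminant: 66² + 4·648547 = 4356 + 2594188 = 2598544; √2598544 = 1612.
q = (−66 + 1612)/2 = 773, and p = q + 66 = 839.
Check: 773 · 839 = 648547.

773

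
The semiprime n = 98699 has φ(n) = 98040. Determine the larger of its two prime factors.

φ(n) = (p−1)(q−1) = n − (p+q) + 1, so p + q = 98699 − 98040 + 1 = 660.
p and q are the roots of t² − 660t + 98699 = 0.
Discriminant: 660² − 4·98699 = 435600 − 394796 = 40804; √40804 = 202.
q = (660 − 202)/2 = 229, p = (660 + 202)/2 = 431.
Check: 229 · 431 = 98699.

431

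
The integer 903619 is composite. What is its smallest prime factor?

31

903619 is odd.
Digit sum 28, not divisible by 3.
Ends in 9: not divisible by 5.
7: 903619 = 7·129088 + 3
11: 903619 = 11·82147 + 2
13: 903619 = 13·69509 + 2
17: 903619 = 17·53154 + 1
19: 903619 = 19·47558 + 17
23: 903619 = 23·39287 + 18
29: 903619 = 29·31159 + 8
31: 903619 = 31·29149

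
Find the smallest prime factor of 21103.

47

21103 is odd.
Digit sum 7, not divisible by 3.
Ends in 3: not divisible by 5.
7: 21103 = 7·3014 + 5
11: 21103 = 11·1918 + 5
13: 21103 = 13·1623 + 4
17: 21103 = 17·1241 + 6
19: 21103 = 19·1110 + 13
23: 21103 = 23·917 + 12
29: 21103 = 29·727 + 20
31: 21103 = 31·680 + 23
37: 21103 = 37·570 + 13
41: 21103 = 41·514 + 29
43: 21103 = 43·490 + 33
47: 21103 = 47·449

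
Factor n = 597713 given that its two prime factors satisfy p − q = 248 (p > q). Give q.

Since p = q + 248, we have 597713 = q(q + 248), so q² + 248q − 597713 = 0.
Discriminant: 248² + 4·597713 = 61504 + 2390852 = 2452356; √2452356 = 1566.
q = (−248 + 1566)/2 = 659, and p = q + 248 = 907.
Check: 659 · 907 = 597713.

659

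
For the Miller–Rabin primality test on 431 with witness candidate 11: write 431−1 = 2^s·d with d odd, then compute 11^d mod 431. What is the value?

431 − 1 = 430 = 2^1 · 215, so d = 215.
11^1 ≡ 11 (mod 431)
11^2 ≡ 11^2 = 121 ≡ 121 (mod 431)
11^4 ≡ 121^2 = 14641 ≡ 418 (mod 431)
11^8 ≡ 418^2 = 174724 ≡ 169 (mod 431)
11^16 ≡ 169^2 = 28561 ≡ 115 (mod 431)
11^32 ≡ 115^2 = 13225 ≡ 295 (mod 431)
11^64 ≡ 295^2 = 87025 ≡ 394 (mod 431)
11^128 ≡ 394^2 = 155236 ≡ 76 (mod 431)
215 = 128 + 64 + 16 + 4 + 2 + 1 in binary powers of 2.
So 11^215 ≡ 76 · 394 · 115 · 418 · 121 · 11 ≡ 1 (mod 431).
Since 11^d ≡ 1 (mod 431), base 11 does not prove 431 composite.

1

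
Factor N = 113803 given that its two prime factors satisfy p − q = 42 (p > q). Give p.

Since p = q + 42, we have 113803 = q(q + 42), so q² + 42q − 113803 = 0.
Discriminant: 42² + 4·113803 = 1764 + 455212 = 456976; √456976 = 676.
q = (−42 + 676)/2 = 317, and p = q + 42 = 359.
Check: 317 · 359 = 113803.

359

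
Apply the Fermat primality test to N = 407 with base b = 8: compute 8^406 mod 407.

8^1 ≡ 8 (mod 407)
8^2 ≡ 8^2 = 64 ≡ 64 (mod 407)
8^4 ≡ 64^2 = 4096 ≡ 26 (mod 407)
8^8 ≡ 26^2 = 676 ≡ 269 (mod 407)
8^16 ≡ 269^2 = 72361 ≡ 322 (mod 407)
8^32 ≡ 322^2 = 103684 ≡ 306 (mod 407)
8^64 ≡ 306^2 = 93636 ≡ 26 (mod 407)
8^128 ≡ 26^2 = 676 ≡ 269 (mod 407)
8^256 ≡ 269^2 = 72361 ≡ 322 (mod 407)
406 = 256 + 128 + 16 + 4 + 2 in binary powers of 2.
So 8^406 ≡ 322 · 269 · 322 · 26 · 64 ≡ 344 (mod 407).
Since 344 ≠ 1, base 8 is a Fermat witness: 407 is composite.

344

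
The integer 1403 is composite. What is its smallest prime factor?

23

1403 is odd.
Digit sum 8, not divisible by 3.
Ends in 3: not divisible by 5.
7: 1403 = 7·200 + 3
11: 1403 = 11·127 + 6
13: 1403 = 13·107 + 12
17: 1403 = 17·82 + 9
19: 1403 = 19·73 + 16
23: 1403 = 23·61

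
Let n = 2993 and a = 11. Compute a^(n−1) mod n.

11^1 ≡ 11 (mod 2993)
11^2 ≡ 11^2 = 121 ≡ 121 (mod 2993)
11^4 ≡ 121^2 = 14641 ≡ 2669 (mod 2993)
11^8 ≡ 2669^2 = 7123561 ≡ 221 (mod 2993)
11^16 ≡ 221^2 = 48841 ≡ 953 (mod 2993)
11^32 ≡ 953^2 = 908209 ≡ 1330 (mod 2993)
11^64 ≡ 1330^2 = 1768900 ≡ 37 (mod 2993)
11^128 ≡ 37^2 = 1369 ≡ 1369 (mod 2993)
11^256 ≡ 1369^2 = 1874161 ≡ 543 (mod 2993)
11^512 ≡ 543^2 = 294849 ≡ 1535 (mod 2993)
11^1024 ≡ 1535^2 = 2356225 ≡ 734 (mod 2993)
11^2048 ≡ 734^2 = 538756 ≡ 16 (mod 2993)
2992 = 2048 + 512 + 256 + 128 + 32 + 16 in binary powers of 2.
So 11^2992 ≡ 16 · 1535 · 543 · 1369 · 1330 · 953 ≡ 2806 (mod 2993).
Since 2806 ≠ 1, base 11 is a Fermat witness: 2993 is composite.

2806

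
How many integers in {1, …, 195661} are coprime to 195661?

Factor: 195661 = 23 · 47 · 181.
φ(195661) = (23−1) · (47−1) · (181−1) = 22 · 46 · 180 = 182160.

182160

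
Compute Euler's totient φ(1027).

936

Factor: 1027 = 13 · 79.
φ(1027) = (13−1) · (79−1) = 12 · 78 = 936.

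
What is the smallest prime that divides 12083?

43

12083 is odd.
Digit sum 14, not divisible by 3.
Ends in 3: not divisible by 5.
7: 12083 = 7·1726 + 1
11: 12083 = 11·1098 + 5
13: 12083 = 13·929 + 6
17: 12083 = 17·710 + 13
19: 12083 = 19·635 + 18
23: 12083 = 23·525 + 8
29: 12083 = 29·416 + 19
31: 12083 = 31·389 + 24
37: 12083 = 37·326 + 21
41: 12083 = 41·294 + 29
43: 12083 = 43·281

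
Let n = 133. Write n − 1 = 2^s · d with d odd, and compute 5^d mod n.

133 − 1 = 132 = 2^2 · 33, so d = 33.
5^1 ≡ 5 (mod 133)
5^2 ≡ 5^2 = 25 ≡ 25 (mod 133)
5^4 ≡ 25^2 = 625 ≡ 93 (mod 133)
5^8 ≡ 93^2 = 8649 ≡ 4 (mod 133)
5^16 ≡ 4^2 = 16 ≡ 16 (mod 133)
5^32 ≡ 16^2 = 256 ≡ 123 (mod 133)
33 = 32 + 1 in binary powers of 2.
So 5^33 ≡ 123 · 5 ≡ 83 (mod 133).
Squaring chain: 83 → 106; never reaches −1, so base 5 is a Miller–Rabin witness that 133 is composite.

83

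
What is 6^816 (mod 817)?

87

6^1 ≡ 6 (mod 817)
6^2 ≡ 6^2 = 36 ≡ 36 (mod 817)
6^4 ≡ 36^2 = 1296 ≡ 479 (mod 817)
6^8 ≡ 479^2 = 229441 ≡ 681 (mod 817)
6^16 ≡ 681^2 = 463761 ≡ 522 (mod 817)
6^32 ≡ 522^2 = 272484 ≡ 423 (mod 817)
6^64 ≡ 423^2 = 178929 ≡ 6 (mod 817)
6^128 ≡ 6^2 = 36 ≡ 36 (mod 817)
6^256 ≡ 36^2 = 1296 ≡ 479 (mod 817)
6^512 ≡ 479^2 = 229441 ≡ 681 (mod 817)
816 = 512 + 256 + 32 + 16 in binary powers of 2.
So 6^816 ≡ 681 · 479 · 423 · 522 ≡ 87 (mod 817).
Since 87 ≠ 1, base 6 is a Fermat witness: 817 is composite.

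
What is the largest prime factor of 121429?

121429 = 7 · 17347
17347 = 11 · 1577
1577 = 19 · 83
83 is prime.
So 121429 = 7 · 11 · 19 · 83; the largest prime factor is 83.

83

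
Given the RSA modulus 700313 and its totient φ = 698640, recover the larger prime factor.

φ(n) = (p−1)(q−1) = n − (p+q) + 1, so p + q = 700313 − 698640 + 1 = 1674.
p and q are the roots of t² − 1674t + 700313 = 0.
Discriminant: 1674² − 4·700313 = 2802276 − 2801252 = 1024; √1024 = 32.
q = (1674 − 32)/2 = 821, p = (1674 + 32)/2 = 853.
Check: 821 · 853 = 700313.

853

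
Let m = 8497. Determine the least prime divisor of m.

8497 is odd.
Digit sum 28, not divisible by 3.
Ends in 7: not divisible by 5.
7: 8497 = 7·1213 + 6
11: 8497 = 11·772 + 5
13: 8497 = 13·653 + 8
17: 8497 = 17·499 + 14
19: 8497 = 19·447 + 4
23: 8497 = 23·369 + 10
29: 8497 = 29·293

29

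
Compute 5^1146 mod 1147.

249

5^1 ≡ 5 (mod 1147)
5^2 ≡ 5^2 = 25 ≡ 25 (mod 1147)
5^4 ≡ 25^2 = 625 ≡ 625 (mod 1147)
5^8 ≡ 625^2 = 390625 ≡ 645 (mod 1147)
5^16 ≡ 645^2 = 416025 ≡ 811 (mod 1147)
5^32 ≡ 811^2 = 657721 ≡ 490 (mod 1147)
5^64 ≡ 490^2 = 240100 ≡ 377 (mod 1147)
5^128 ≡ 377^2 = 142129 ≡ 1048 (mod 1147)
5^256 ≡ 1048^2 = 1098304 ≡ 625 (mod 1147)
5^512 ≡ 625^2 = 390625 ≡ 645 (mod 1147)
5^1024 ≡ 645^2 = 416025 ≡ 811 (mod 1147)
1146 = 1024 + 64 + 32 + 16 + 8 + 2 in binary powers of 2.
So 5^1146 ≡ 811 · 377 · 490 · 811 · 645 · 25 ≡ 249 (mod 1147).
Since 249 ≠ 1, base 5 is a Fermat witness: 1147 is composite.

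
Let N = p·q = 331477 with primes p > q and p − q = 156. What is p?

659

Since p = q + 156, we have 331477 = q(q + 156), so q² + 156q − 331477 = 0.
Discriminant: 156² + 4·331477 = 24336 + 1325908 = 1350244; √1350244 = 1162.
q = (−156 + 1162)/2 = 503, and p = q + 156 = 659.
Check: 503 · 659 = 331477.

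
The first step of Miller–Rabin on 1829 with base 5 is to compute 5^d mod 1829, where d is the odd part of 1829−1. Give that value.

1462

1829 − 1 = 1828 = 2^2 · 457, so d = 457.
5^1 ≡ 5 (mod 1829)
5^2 ≡ 5^2 = 25 ≡ 25 (mod 1829)
5^4 ≡ 25^2 = 625 ≡ 625 (mod 1829)
5^8 ≡ 625^2 = 390625 ≡ 1048 (mod 1829)
5^16 ≡ 1048^2 = 1098304 ≡ 904 (mod 1829)
5^32 ≡ 904^2 = 817216 ≡ 1482 (mod 1829)
5^64 ≡ 1482^2 = 2196324 ≡ 1524 (mod 1829)
5^128 ≡ 1524^2 = 2322576 ≡ 1575 (mod 1829)
5^256 ≡ 1575^2 = 2480625 ≡ 501 (mod 1829)
457 = 256 + 128 + 64 + 8 + 1 in binary powers of 2.
So 5^457 ≡ 501 · 1575 · 1524 · 1048 · 5 ≡ 1462 (mod 1829).
Squaring chain: 1462 → 1172; never reaches −1, so base 5 is a Miller–Rabin witness that 1829 is composite.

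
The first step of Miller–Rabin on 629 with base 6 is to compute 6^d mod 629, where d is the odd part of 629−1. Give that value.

265

629 − 1 = 628 = 2^2 · 157, so d = 157.
6^1 ≡ 6 (mod 629)
6^2 ≡ 6^2 = 36 ≡ 36 (mod 629)
6^4 ≡ 36^2 = 1296 ≡ 38 (mod 629)
6^8 ≡ 38^2 = 1444 ≡ 186 (mod 629)
6^16 ≡ 186^2 = 34596 ≡ 1 (mod 629)
6^32 ≡ 1^2 = 1 ≡ 1 (mod 629)
6^64 ≡ 1^2 = 1 ≡ 1 (mod 629)
6^128 ≡ 1^2 = 1 ≡ 1 (mod 629)
157 = 128 + 16 + 8 + 4 + 1 in binary powers of 2.
So 6^157 ≡ 1 · 1 · 186 · 38 · 6 ≡ 265 (mod 629).
Squaring chain: 265 → 406; never reaches −1, so base 6 is a Miller–Rabin witness that 629 is composite.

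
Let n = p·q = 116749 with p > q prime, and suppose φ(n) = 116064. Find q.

313

φ(n) = (p−1)(q−1) = n − (p+q) + 1, so p + q = 116749 − 116064 + 1 = 686.
p and q are the roots of t² − 686t + 116749 = 0.
Discriminant: 686² − 4·116749 = 470596 − 466996 = 3600; √3600 = 60.
q = (686 − 60)/2 = 313, p = (686 + 60)/2 = 373.
Check: 313 · 373 = 116749.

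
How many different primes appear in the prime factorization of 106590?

6

106590 = 2 · 53295
53295 = 3 · 17765
17765 = 5 · 3553
3553 = 11 · 323
323 = 17 · 19
106590 = 2 · 3 · 5 · 11 · 17 · 19, which has 6 distinct prime factors.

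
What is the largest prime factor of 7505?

79

7505 = 5 · 1501
1501 = 19 · 79
79 is prime.
So 7505 = 5 · 19 · 79; the largest prime factor is 79.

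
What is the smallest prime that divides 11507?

37

11507 is odd.
Digit sum 14, not divisible by 3.
Ends in 7: not divisible by 5.
7: 11507 = 7·1643 + 6
11: 11507 = 11·1046 + 1
13: 11507 = 13·885 + 2
17: 11507 = 17·676 + 15
19: 11507 = 19·605 + 12
23: 11507 = 23·500 + 7
29: 11507 = 29·396 + 23
31: 11507 = 31·371 + 6
37: 11507 = 37·311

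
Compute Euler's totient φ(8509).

Factor: 8509 = 67 · 127.
φ(8509) = (67−1) · (127−1) = 66 · 126 = 8316.

8316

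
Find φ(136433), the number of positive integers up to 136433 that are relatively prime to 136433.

121680

Factor: 136433 = 11 · 79 · 157.
φ(136433) = (11−1) · (79−1) · (157−1) = 10 · 78 · 156 = 121680.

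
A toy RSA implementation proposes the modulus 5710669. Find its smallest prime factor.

59

5710669 is odd.
Digit sum 34, not divisible by 3.
Ends in 9: not divisible by 5.
7: 5710669 = 7·815809 + 6
11: 5710669 = 11·519151 + 8
13: 5710669 = 13·439282 + 3
17: 5710669 = 17·335921 + 12
19: 5710669 = 19·300561 + 10
23: 5710669 = 23·248289 + 22
29: 5710669 = 29·196919 + 18
31: 5710669 = 31·184215 + 4
37: 5710669 = 37·154342 + 15
41: 5710669 = 41·139284 + 25
43: 5710669 = 43·132806 + 11
47: 5710669 = 47·121503 + 28
53: 5710669 = 53·107748 + 25
59: 5710669 = 59·96791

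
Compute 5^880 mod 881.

1

5^1 ≡ 5 (mod 881)
5^2 ≡ 5^2 = 25 ≡ 25 (mod 881)
5^4 ≡ 25^2 = 625 ≡ 625 (mod 881)
5^8 ≡ 625^2 = 390625 ≡ 342 (mod 881)
5^16 ≡ 342^2 = 116964 ≡ 672 (mod 881)
5^32 ≡ 672^2 = 451584 ≡ 512 (mod 881)
5^64 ≡ 512^2 = 262144 ≡ 487 (mod 881)
5^128 ≡ 487^2 = 237169 ≡ 180 (mod 881)
5^256 ≡ 180^2 = 32400 ≡ 684 (mod 881)
5^512 ≡ 684^2 = 467856 ≡ 45 (mod 881)
880 = 512 + 256 + 64 + 32 + 16 in binary powers of 2.
So 5^880 ≡ 45 · 684 · 487 · 512 · 672 ≡ 1 (mod 881).
Since the result is 1, base 5 gives no evidence that 881 is composite.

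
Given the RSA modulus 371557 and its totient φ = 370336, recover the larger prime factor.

653

φ(n) = (p−1)(q−1) = n − (p+q) + 1, so p + q = 371557 − 370336 + 1 = 1222.
p and q are the roots of t² − 1222t + 371557 = 0.
Discriminant: 1222² − 4·371557 = 1493284 − 1486228 = 7056; √7056 = 84.
q = (1222 − 84)/2 = 569, p = (1222 + 84)/2 = 653.
Check: 569 · 653 = 371557.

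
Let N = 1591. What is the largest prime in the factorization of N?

43

1591 = 37 · 43
43 is prime.
So 1591 = 37 · 43; the largest prime factor is 43.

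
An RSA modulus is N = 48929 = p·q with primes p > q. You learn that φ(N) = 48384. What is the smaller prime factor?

φ(n) = (p−1)(q−1) = n − (p+q) + 1, so p + q = 48929 − 48384 + 1 = 546.
p and q are the roots of t² − 546t + 48929 = 0.
Discriminant: 546² − 4·48929 = 298116 − 195716 = 102400; √102400 = 320.
q = (546 − 320)/2 = 113, p = (546 + 320)/2 = 433.
Check: 113 · 433 = 48929.

113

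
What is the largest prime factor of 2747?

2747 = 41 · 67
67 is prime.
So 2747 = 41 · 67; the largest prime factor is 67.

67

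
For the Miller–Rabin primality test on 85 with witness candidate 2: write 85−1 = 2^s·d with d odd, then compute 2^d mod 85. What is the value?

85 − 1 = 84 = 2^2 · 21, so d = 21.
2^1 ≡ 2 (mod 85)
2^2 ≡ 2^2 = 4 ≡ 4 (mod 85)
2^4 ≡ 4^2 = 16 ≡ 16 (mod 85)
2^8 ≡ 16^2 = 256 ≡ 1 (mod 85)
2^16 ≡ 1^2 = 1 ≡ 1 (mod 85)
21 = 16 + 4 + 1 in binary powers of 2.
So 2^21 ≡ 1 · 16 · 2 ≡ 32 (mod 85).
Squaring chain: 32 → 4; never reaches −1, so base 2 is a Miller–Rabin witness that 85 is composite.

32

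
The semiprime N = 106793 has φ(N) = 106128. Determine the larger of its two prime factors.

φ(n) = (p−1)(q−1) = n − (p+q) + 1, so p + q = 106793 − 106128 + 1 = 666.
p and q are the roots of t² − 666t + 106793 = 0.
Discriminant: 666² − 4·106793 = 443556 − 427172 = 16384; √16384 = 128.
q = (666 − 128)/2 = 269, p = (666 + 128)/2 = 397.
Check: 269 · 397 = 106793.

397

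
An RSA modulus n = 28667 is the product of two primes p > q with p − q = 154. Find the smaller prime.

Since p = q + 154, we have 28667 = q(q + 154), so q² + 154q − 28667 = 0.
Discriminant: 154² + 4·28667 = 23716 + 114668 = 138384; √138384 = 372.
q = (−154 + 372)/2 = 109, and p = q + 154 = 263.
Check: 109 · 263 = 28667.

109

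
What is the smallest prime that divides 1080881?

37

1080881 is odd.
Digit sum 26, not divisible by 3.
Ends in 1: not divisible by 5.
7: 1080881 = 7·154411 + 4
11: 1080881 = 11·98261 + 10
13: 1080881 = 13·83144 + 9
17: 1080881 = 17·63581 + 4
19: 1080881 = 19·56888 + 9
23: 1080881 = 23·46994 + 19
29: 1080881 = 29·37271 + 22
31: 1080881 = 31·34867 + 4
37: 1080881 = 37·29213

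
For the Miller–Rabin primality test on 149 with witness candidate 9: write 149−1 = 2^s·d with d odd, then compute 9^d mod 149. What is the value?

148

149 − 1 = 148 = 2^2 · 37, so d = 37.
9^1 ≡ 9 (mod 149)
9^2 ≡ 9^2 = 81 ≡ 81 (mod 149)
9^4 ≡ 81^2 = 6561 ≡ 5 (mod 149)
9^8 ≡ 5^2 = 25 ≡ 25 (mod 149)
9^16 ≡ 25^2 = 625 ≡ 29 (mod 149)
9^32 ≡ 29^2 = 841 ≡ 96 (mod 149)
37 = 32 + 4 + 1 in binary powers of 2.
So 9^37 ≡ 96 · 5 · 9 ≡ 148 (mod 149).
Since 9^d ≡ 148 (mod 149), base 9 does not prove 149 composite.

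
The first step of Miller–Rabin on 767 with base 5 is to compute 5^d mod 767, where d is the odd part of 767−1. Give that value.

580

767 − 1 = 766 = 2^1 · 383, so d = 383.
5^1 ≡ 5 (mod 767)
5^2 ≡ 5^2 = 25 ≡ 25 (mod 767)
5^4 ≡ 25^2 = 625 ≡ 625 (mod 767)
5^8 ≡ 625^2 = 390625 ≡ 222 (mod 767)
5^16 ≡ 222^2 = 49284 ≡ 196 (mod 767)
5^32 ≡ 196^2 = 38416 ≡ 66 (mod 767)
5^64 ≡ 66^2 = 4356 ≡ 521 (mod 767)
5^128 ≡ 521^2 = 271441 ≡ 690 (mod 767)
5^256 ≡ 690^2 = 476100 ≡ 560 (mod 767)
383 = 256 + 64 + 32 + 16 + 8 + 4 + 2 + 1 in binary powers of 2.
So 5^383 ≡ 560 · 521 · 66 · 196 · 222 · 625 · 25 · 5 ≡ 580 (mod 767).
Squaring chain: 580; never reaches −1, so base 5 is a Miller–Rabin witness that 767 is composite.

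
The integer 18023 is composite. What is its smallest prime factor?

18023 is odd.
Digit sum 14, not divisible by 3.
Ends in 3: not divisible by 5.
7: 18023 = 7·2574 + 5
11: 18023 = 11·1638 + 5
13: 18023 = 13·1386 + 5
17: 18023 = 17·1060 + 3
19: 18023 = 19·948 + 11
23: 18023 = 23·783 + 14
29: 18023 = 29·621 + 14
31: 18023 = 31·581 + 12
37: 18023 = 37·487 + 4
41: 18023 = 41·439 + 24
43: 18023 = 43·419 + 6
47: 18023 = 47·383 + 22
53: 18023 = 53·340 + 3
59: 18023 = 59·305 + 28
61: 18023 = 61·295 + 28
67: 18023 = 67·269

67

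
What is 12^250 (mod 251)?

1

12^1 ≡ 12 (mod 251)
12^2 ≡ 12^2 = 144 ≡ 144 (mod 251)
12^4 ≡ 144^2 = 20736 ≡ 154 (mod 251)
12^8 ≡ 154^2 = 23716 ≡ 122 (mod 251)
12^16 ≡ 122^2 = 14884 ≡ 75 (mod 251)
12^32 ≡ 75^2 = 5625 ≡ 103 (mod 251)
12^64 ≡ 103^2 = 10609 ≡ 67 (mod 251)
12^128 ≡ 67^2 = 4489 ≡ 222 (mod 251)
250 = 128 + 64 + 32 + 16 + 8 + 2 in binary powers of 2.
So 12^250 ≡ 222 · 67 · 103 · 75 · 122 · 144 ≡ 1 (mod 251).
Since the result is 1, base 12 gives no evidence that 251 is composite.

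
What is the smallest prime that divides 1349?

1349 is odd.
Digit sum 17, not divisible by 3.
Ends in 9: not divisible by 5.
7: 1349 = 7·192 + 5
11: 1349 = 11·122 + 7
13: 1349 = 13·103 + 10
17: 1349 = 17·79 + 6
19: 1349 = 19·71

19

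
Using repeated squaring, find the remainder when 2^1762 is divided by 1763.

2^1 ≡ 2 (mod 1763)
2^2 ≡ 2^2 = 4 ≡ 4 (mod 1763)
2^4 ≡ 4^2 = 16 ≡ 16 (mod 1763)
2^8 ≡ 16^2 = 256 ≡ 256 (mod 1763)
2^16 ≡ 256^2 = 65536 ≡ 305 (mod 1763)
2^32 ≡ 305^2 = 93025 ≡ 1349 (mod 1763)
2^64 ≡ 1349^2 = 1819801 ≡ 385 (mod 1763)
2^128 ≡ 385^2 = 148225 ≡ 133 (mod 1763)
2^256 ≡ 133^2 = 17689 ≡ 59 (mod 1763)
2^512 ≡ 59^2 = 3481 ≡ 1718 (mod 1763)
2^1024 ≡ 1718^2 = 2951524 ≡ 262 (mod 1763)
1762 = 1024 + 512 + 128 + 64 + 32 + 2 in binary powers of 2.
So 2^1762 ≡ 262 · 1718 · 133 · 385 · 1349 · 4 ≡ 742 (mod 1763).
Since 742 ≠ 1, base 2 is a Fermat witness: 1763 is composite.

742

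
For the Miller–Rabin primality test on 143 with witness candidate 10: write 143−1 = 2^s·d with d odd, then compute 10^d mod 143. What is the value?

143 − 1 = 142 = 2^1 · 71, so d = 71.
10^1 ≡ 10 (mod 143)
10^2 ≡ 10^2 = 100 ≡ 100 (mod 143)
10^4 ≡ 100^2 = 10000 ≡ 133 (mod 143)
10^8 ≡ 133^2 = 17689 ≡ 100 (mod 143)
10^16 ≡ 100^2 = 10000 ≡ 133 (mod 143)
10^32 ≡ 133^2 = 17689 ≡ 100 (mod 143)
10^64 ≡ 100^2 = 10000 ≡ 133 (mod 143)
71 = 64 + 4 + 2 + 1 in binary powers of 2.
So 10^71 ≡ 133 · 133 · 100 · 10 ≡ 43 (mod 143).
Squaring chain: 43; never reaches −1, so base 10 is a Miller–Rabin witness that 143 is composite.

43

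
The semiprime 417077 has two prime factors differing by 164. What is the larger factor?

733

Since p = q + 164, we have 417077 = q(q + 164), so q² + 164q − 417077 = 0.
Discriminant: 164² + 4·417077 = 26896 + 1668308 = 1695204; √1695204 = 1302.
q = (−164 + 1302)/2 = 569, and p = q + 164 = 733.
Check: 569 · 733 = 417077.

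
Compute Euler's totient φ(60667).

Factor: 60667 = 19 · 31 · 103.
φ(60667) = (19−1) · (31−1) · (103−1) = 18 · 30 · 102 = 55080.

55080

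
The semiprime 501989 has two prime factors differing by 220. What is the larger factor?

Since p = q + 220, we have 501989 = q(q + 220), so q² + 220q − 501989 = 0.
Discriminant: 220² + 4·501989 = 48400 + 2007956 = 2056356; √2056356 = 1434.
q = (−220 + 1434)/2 = 607, and p = q + 220 = 827.
Check: 607 · 827 = 501989.

827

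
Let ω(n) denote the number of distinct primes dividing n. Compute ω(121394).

5

121394 = 2 · 60697
60697 = 7 · 8671
8671 = 13 · 667
667 = 23 · 29
121394 = 2 · 7 · 13 · 23 · 29, which has 5 distinct prime factors.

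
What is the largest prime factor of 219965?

41

219965 = 5 · 43993
43993 = 29 · 1517
1517 = 37 · 41
41 is prime.
So 219965 = 5 · 29 · 37 · 41; the largest prime factor is 41.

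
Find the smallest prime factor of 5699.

41

5699 is odd.
Digit sum 29, not divisible by 3.
Ends in 9: not divisible by 5.
7: 5699 = 7·814 + 1
11: 5699 = 11·518 + 1
13: 5699 = 13·438 + 5
17: 5699 = 17·335 + 4
19: 5699 = 19·299 + 18
23: 5699 = 23·247 + 18
29: 5699 = 29·196 + 15
31: 5699 = 31·183 + 26
37: 5699 = 37·154 + 1
41: 5699 = 41·139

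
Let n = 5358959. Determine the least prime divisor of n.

97

5358959 is odd.
Digit sum 44, not divisible by 3.
Ends in 9: not divisible by 5.
7: 5358959 = 7·765565 + 4
11: 5358959 = 11·487178 + 1
13: 5358959 = 13·412227 + 8
17: 5358959 = 17·315232 + 15
19: 5358959 = 19·282050 + 9
23: 5358959 = 23·232998 + 5
29: 5358959 = 29·184791 + 20
31: 5358959 = 31·172869 + 20
37: 5358959 = 37·144836 + 27
41: 5358959 = 41·130706 + 13
43: 5358959 = 43·124626 + 41
47: 5358959 = 47·114020 + 19
53: 5358959 = 53·101112 + 23
59: 5358959 = 59·90829 + 48
61: 5358959 = 61·87851 + 48
67: 5358959 = 67·79984 + 31
71: 5358959 = 71·75478 + 21
73: 5358959 = 73·73410 + 29
79: 5358959 = 79·67834 + 73
83: 5358959 = 83·64565 + 64
89: 5358959 = 89·60213 + 2
97: 5358959 = 97·55247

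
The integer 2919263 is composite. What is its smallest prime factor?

2919263 is odd.
Digit sum 32, not divisible by 3.
Ends in 3: not divisible by 5.
7: 2919263 = 7·417037 + 4
11: 2919263 = 11·265387 + 6
13: 2919263 = 13·224558 + 9
17: 2919263 = 17·171721 + 6
19: 2919263 = 19·153645 + 8
23: 2919263 = 23·126924 + 11
29: 2919263 = 29·100664 + 7
31: 2919263 = 31·94169 + 24
37: 2919263 = 37·78899

37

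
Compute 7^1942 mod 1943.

1387

7^1 ≡ 7 (mod 1943)
7^2 ≡ 7^2 = 49 ≡ 49 (mod 1943)
7^4 ≡ 49^2 = 2401 ≡ 458 (mod 1943)
7^8 ≡ 458^2 = 209764 ≡ 1863 (mod 1943)
7^16 ≡ 1863^2 = 3470769 ≡ 571 (mod 1943)
7^32 ≡ 571^2 = 326041 ≡ 1560 (mod 1943)
7^64 ≡ 1560^2 = 2433600 ≡ 964 (mod 1943)
7^128 ≡ 964^2 = 929296 ≡ 542 (mod 1943)
7^256 ≡ 542^2 = 293764 ≡ 371 (mod 1943)
7^512 ≡ 371^2 = 137641 ≡ 1631 (mod 1943)
7^1024 ≡ 1631^2 = 2660161 ≡ 194 (mod 1943)
1942 = 1024 + 512 + 256 + 128 + 16 + 4 + 2 in binary powers of 2.
So 7^1942 ≡ 194 · 1631 · 371 · 542 · 571 · 458 · 49 ≡ 1387 (mod 1943).
Since 1387 ≠ 1, base 7 is a Fermat witness: 1943 is composite.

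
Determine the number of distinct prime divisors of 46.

2

46 = 2 · 23
46 = 2 · 23, which has 2 distinct prime factors.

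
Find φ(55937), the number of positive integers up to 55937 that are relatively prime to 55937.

Factor: 55937 = 7 · 61 · 131.
φ(55937) = (7−1) · (61−1) · (131−1) = 6 · 60 · 130 = 46800.

46800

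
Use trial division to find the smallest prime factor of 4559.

4559 is odd.
Digit sum 23, not divisible by 3.
Ends in 9: not divisible by 5.
7: 4559 = 7·651 + 2
11: 4559 = 11·414 + 5
13: 4559 = 13·350 + 9
17: 4559 = 17·268 + 3
19: 4559 = 19·239 + 18
23: 4559 = 23·198 + 5
29: 4559 = 29·157 + 6
31: 4559 = 31·147 + 2
37: 4559 = 37·123 + 8
41: 4559 = 41·111 + 8
43: 4559 = 43·106 + 1
47: 4559 = 47·97

47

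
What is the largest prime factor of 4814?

4814 = 2 · 2407
2407 = 29 · 83
83 is prime.
So 4814 = 2 · 29 · 83; the largest prime factor is 83.

83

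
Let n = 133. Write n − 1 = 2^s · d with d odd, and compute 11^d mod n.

133 − 1 = 132 = 2^2 · 33, so d = 33.
11^1 ≡ 11 (mod 133)
11^2 ≡ 11^2 = 121 ≡ 121 (mod 133)
11^4 ≡ 121^2 = 14641 ≡ 11 (mod 133)
11^8 ≡ 11^2 = 121 ≡ 121 (mod 133)
11^16 ≡ 121^2 = 14641 ≡ 11 (mod 133)
11^32 ≡ 11^2 = 121 ≡ 121 (mod 133)
33 = 32 + 1 in binary powers of 2.
So 11^33 ≡ 121 · 11 ≡ 1 (mod 133).
Since 11^d ≡ 1 (mod 133), base 11 does not prove 133 composite.

1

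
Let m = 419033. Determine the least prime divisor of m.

17

419033 is odd.
Digit sum 20, not divisible by 3.
Ends in 3: not divisible by 5.
7: 419033 = 7·59861 + 6
11: 419033 = 11·38093 + 10
13: 419033 = 13·32233 + 4
17: 419033 = 17·24649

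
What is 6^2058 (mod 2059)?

1161

6^1 ≡ 6 (mod 2059)
6^2 ≡ 6^2 = 36 ≡ 36 (mod 2059)
6^4 ≡ 36^2 = 1296 ≡ 1296 (mod 2059)
6^8 ≡ 1296^2 = 1679616 ≡ 1531 (mod 2059)
6^16 ≡ 1531^2 = 2343961 ≡ 819 (mod 2059)
6^32 ≡ 819^2 = 670761 ≡ 1586 (mod 2059)
6^64 ≡ 1586^2 = 2515396 ≡ 1357 (mod 2059)
6^128 ≡ 1357^2 = 1841449 ≡ 703 (mod 2059)
6^256 ≡ 703^2 = 494209 ≡ 49 (mod 2059)
6^512 ≡ 49^2 = 2401 ≡ 342 (mod 2059)
6^1024 ≡ 342^2 = 116964 ≡ 1660 (mod 2059)
6^2048 ≡ 1660^2 = 2755600 ≡ 658 (mod 2059)
2058 = 2048 + 8 + 2 in binary powers of 2.
So 6^2058 ≡ 658 · 1531 · 36 ≡ 1161 (mod 2059).
Since 1161 ≠ 1, base 6 is a Fermat witness: 2059 is composite.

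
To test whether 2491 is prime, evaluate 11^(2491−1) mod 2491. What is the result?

1353

11^1 ≡ 11 (mod 2491)
11^2 ≡ 11^2 = 121 ≡ 121 (mod 2491)
11^4 ≡ 121^2 = 14641 ≡ 2186 (mod 2491)
11^8 ≡ 2186^2 = 4778596 ≡ 858 (mod 2491)
11^16 ≡ 858^2 = 736164 ≡ 1319 (mod 2491)
11^32 ≡ 1319^2 = 1739761 ≡ 1043 (mod 2491)
11^64 ≡ 1043^2 = 1087849 ≡ 1773 (mod 2491)
11^128 ≡ 1773^2 = 3143529 ≡ 2378 (mod 2491)
11^256 ≡ 2378^2 = 5654884 ≡ 314 (mod 2491)
11^512 ≡ 314^2 = 98596 ≡ 1447 (mod 2491)
11^1024 ≡ 1447^2 = 2093809 ≡ 1369 (mod 2491)
11^2048 ≡ 1369^2 = 1874161 ≡ 929 (mod 2491)
2490 = 2048 + 256 + 128 + 32 + 16 + 8 + 2 in binary powers of 2.
So 11^2490 ≡ 929 · 314 · 2378 · 1043 · 1319 · 858 · 121 ≡ 1353 (mod 2491).
Since 1353 ≠ 1, base 11 is a Fermat witness: 2491 is composite.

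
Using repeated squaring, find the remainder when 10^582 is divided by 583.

10^1 ≡ 10 (mod 583)
10^2 ≡ 10^2 = 100 ≡ 100 (mod 583)
10^4 ≡ 100^2 = 10000 ≡ 89 (mod 583)
10^8 ≡ 89^2 = 7921 ≡ 342 (mod 583)
10^16 ≡ 342^2 = 116964 ≡ 364 (mod 583)
10^32 ≡ 364^2 = 132496 ≡ 155 (mod 583)
10^64 ≡ 155^2 = 24025 ≡ 122 (mod 583)
10^128 ≡ 122^2 = 14884 ≡ 309 (mod 583)
10^256 ≡ 309^2 = 95481 ≡ 452 (mod 583)
10^512 ≡ 452^2 = 204304 ≡ 254 (mod 583)
582 = 512 + 64 + 4 + 2 in binary powers of 2.
So 10^582 ≡ 254 · 122 · 89 · 100 ≡ 386 (mod 583).
Since 386 ≠ 1, base 10 is a Fermat witness: 583 is composite.

386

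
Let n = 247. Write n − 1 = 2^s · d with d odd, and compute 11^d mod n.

96

247 − 1 = 246 = 2^1 · 123, so d = 123.
11^1 ≡ 11 (mod 247)
11^2 ≡ 11^2 = 121 ≡ 121 (mod 247)
11^4 ≡ 121^2 = 14641 ≡ 68 (mod 247)
11^8 ≡ 68^2 = 4624 ≡ 178 (mod 247)
11^16 ≡ 178^2 = 31684 ≡ 68 (mod 247)
11^32 ≡ 68^2 = 4624 ≡ 178 (mod 247)
11^64 ≡ 178^2 = 31684 ≡ 68 (mod 247)
123 = 64 + 32 + 16 + 8 + 2 + 1 in binary powers of 2.
So 11^123 ≡ 68 · 178 · 68 · 178 · 121 · 11 ≡ 96 (mod 247).
Squaring chain: 96; never reaches −1, so base 11 is a Miller–Rabin witness that 247 is composite.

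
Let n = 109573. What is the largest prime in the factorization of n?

79

109573 = 19 · 5767
5767 = 73 · 79
79 is prime.
So 109573 = 19 · 73 · 79; the largest prime factor is 79.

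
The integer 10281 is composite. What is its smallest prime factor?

10281 is odd.
Digit sum 12, divisible by 3.

3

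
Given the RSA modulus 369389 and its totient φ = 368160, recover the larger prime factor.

φ(n) = (p−1)(q−1) = n − (p+q) + 1, so p + q = 369389 − 368160 + 1 = 1230.
p and q are the roots of t² − 1230t + 369389 = 0.
Discriminant: 1230² − 4·369389 = 1512900 − 1477556 = 35344; √35344 = 188.
q = (1230 − 188)/2 = 521, p = (1230 + 188)/2 = 709.
Check: 521 · 709 = 369389.

709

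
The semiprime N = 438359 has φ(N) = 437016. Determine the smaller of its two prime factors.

φ(n) = (p−1)(q−1) = n − (p+q) + 1, so p + q = 438359 − 437016 + 1 = 1344.
p and q are the roots of t² − 1344t + 438359 = 0.
Discriminant: 1344² − 4·438359 = 1806336 − 1753436 = 52900; √52900 = 230.
q = (1344 − 230)/2 = 557, p = (1344 + 230)/2 = 787.
Check: 557 · 787 = 438359.

557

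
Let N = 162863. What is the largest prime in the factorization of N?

97

162863 = 23 · 7081
7081 = 73 · 97
97 is prime.
So 162863 = 23 · 73 · 97; the largest prime factor is 97.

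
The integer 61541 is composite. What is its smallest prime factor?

19

61541 is odd.
Digit sum 17, not divisible by 3.
Ends in 1: not divisible by 5.
7: 61541 = 7·8791 + 4
11: 61541 = 11·5594 + 7
13: 61541 = 13·4733 + 12
17: 61541 = 17·3620 + 1
19: 61541 = 19·3239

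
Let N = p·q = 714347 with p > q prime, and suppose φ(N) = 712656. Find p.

φ(n) = (p−1)(q−1) = n − (p+q) + 1, so p + q = 714347 − 712656 + 1 = 1692.
p and q are the roots of t² − 1692t + 714347 = 0.
Discriminant: 1692² − 4·714347 = 2862864 − 2857388 = 5476; √5476 = 74.
q = (1692 − 74)/2 = 809, p = (1692 + 74)/2 = 883.
Check: 809 · 883 = 714347.

883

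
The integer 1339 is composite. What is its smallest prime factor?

13

1339 is odd.
Digit sum 16, not divisible by 3.
Ends in 9: not divisible by 5.
7: 1339 = 7·191 + 2
11: 1339 = 11·121 + 8
13: 1339 = 13·103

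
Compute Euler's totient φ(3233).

3120

Factor: 3233 = 53 · 61.
φ(3233) = (53−1) · (61−1) = 52 · 60 = 3120.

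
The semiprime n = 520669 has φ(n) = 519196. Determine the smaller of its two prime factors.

587

φ(n) = (p−1)(q−1) = n − (p+q) + 1, so p + q = 520669 − 519196 + 1 = 1474.
p and q are the roots of t² − 1474t + 520669 = 0.
Discriminant: 1474² − 4·520669 = 2172676 − 2082676 = 90000; √90000 = 300.
q = (1474 − 300)/2 = 587, p = (1474 + 300)/2 = 887.
Check: 587 · 887 = 520669.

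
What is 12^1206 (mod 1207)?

12^1 ≡ 12 (mod 1207)
12^2 ≡ 12^2 = 144 ≡ 144 (mod 1207)
12^4 ≡ 144^2 = 20736 ≡ 217 (mod 1207)
12^8 ≡ 217^2 = 47089 ≡ 16 (mod 1207)
12^16 ≡ 16^2 = 256 ≡ 256 (mod 1207)
12^32 ≡ 256^2 = 65536 ≡ 358 (mod 1207)
12^64 ≡ 358^2 = 128164 ≡ 222 (mod 1207)
12^128 ≡ 222^2 = 49284 ≡ 1004 (mod 1207)
12^256 ≡ 1004^2 = 1008016 ≡ 171 (mod 1207)
12^512 ≡ 171^2 = 29241 ≡ 273 (mod 1207)
12^1024 ≡ 273^2 = 74529 ≡ 902 (mod 1207)
1206 = 1024 + 128 + 32 + 16 + 4 + 2 in binary powers of 2.
So 12^1206 ≡ 902 · 1004 · 358 · 256 · 217 · 144 ≡ 682 (mod 1207).
Since 682 ≠ 1, base 12 is a Fermat witness: 1207 is composite.

682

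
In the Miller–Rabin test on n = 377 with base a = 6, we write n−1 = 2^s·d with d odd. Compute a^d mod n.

323

377 − 1 = 376 = 2^3 · 47, so d = 47.
6^1 ≡ 6 (mod 377)
6^2 ≡ 6^2 = 36 ≡ 36 (mod 377)
6^4 ≡ 36^2 = 1296 ≡ 165 (mod 377)
6^8 ≡ 165^2 = 27225 ≡ 81 (mod 377)
6^16 ≡ 81^2 = 6561 ≡ 152 (mod 377)
6^32 ≡ 152^2 = 23104 ≡ 107 (mod 377)
47 = 32 + 8 + 4 + 2 + 1 in binary powers of 2.
So 6^47 ≡ 107 · 81 · 165 · 36 · 6 ≡ 323 (mod 377).
Squaring chain: 323 → 277 → 198; never reaches −1, so base 6 is a Miller–Rabin witness that 377 is composite.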